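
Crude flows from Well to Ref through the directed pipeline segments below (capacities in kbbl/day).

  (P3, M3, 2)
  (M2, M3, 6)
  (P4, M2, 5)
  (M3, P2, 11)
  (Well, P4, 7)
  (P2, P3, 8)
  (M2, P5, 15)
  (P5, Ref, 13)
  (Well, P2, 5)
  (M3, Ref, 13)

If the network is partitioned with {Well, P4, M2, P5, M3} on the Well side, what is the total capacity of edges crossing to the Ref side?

42

Edges leaving {Well, P4, M2, P5, M3}: Well→P2 (5), P5→Ref (13), M3→P2 (11), M3→Ref (13).
Cut capacity = 5 + 13 + 11 + 13 = 42.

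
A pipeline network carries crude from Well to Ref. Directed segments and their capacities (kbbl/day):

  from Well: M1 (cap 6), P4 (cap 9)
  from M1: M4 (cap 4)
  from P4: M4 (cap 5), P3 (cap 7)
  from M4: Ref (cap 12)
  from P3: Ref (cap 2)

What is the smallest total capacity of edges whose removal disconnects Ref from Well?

11

Augment Well→M1→M4→Ref: bottleneck 4, flow now 4.
Augment Well→P4→M4→Ref: bottleneck 5, flow now 9.
Augment Well→P4→P3→Ref: bottleneck 2, flow now 11.
No augmenting path remains; maximum flow = 11.
By max-flow min-cut, the minimum cut capacity equals the max flow.
In the residual graph, reachable from Well: {Well, M1, P4, P3}.
Min-cut edges: M1→M4 (4), P4→M4 (5), P3→Ref (2); capacity 4 + 5 + 2 = 11.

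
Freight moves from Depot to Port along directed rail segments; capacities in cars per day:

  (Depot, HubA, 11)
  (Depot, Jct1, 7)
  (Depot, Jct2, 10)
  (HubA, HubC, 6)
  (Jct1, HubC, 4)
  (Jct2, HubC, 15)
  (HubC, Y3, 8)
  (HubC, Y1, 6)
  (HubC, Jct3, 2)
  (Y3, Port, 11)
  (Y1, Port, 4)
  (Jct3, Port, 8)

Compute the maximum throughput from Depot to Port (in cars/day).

Augment Depot→HubA→HubC→Y3→Port: bottleneck 6, flow now 6.
Augment Depot→Jct1→HubC→Y3→Port: bottleneck 2, flow now 8.
Augment Depot→Jct1→HubC→Y1→Port: bottleneck 2, flow now 10.
Augment Depot→Jct2→HubC→Y1→Port: bottleneck 2, flow now 12.
Augment Depot→Jct2→HubC→Jct3→Port: bottleneck 2, flow now 14.
No augmenting path remains; maximum flow = 14.
In the residual graph, reachable from Depot: {Depot, HubA, Jct1, Jct2, HubC, Y1}.
Min-cut edges: HubC→Y3 (8), HubC→Jct3 (2), Y1→Port (4); capacity 8 + 2 + 4 = 14.
This cut is saturated, so no flow can exceed 14.

14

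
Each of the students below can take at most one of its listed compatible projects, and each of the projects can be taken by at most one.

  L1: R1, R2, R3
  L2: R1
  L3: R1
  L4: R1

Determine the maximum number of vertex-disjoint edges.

2

Unit-capacity flow: source→left, listed edges, right→sink; max matching = max flow.
Augmenting path L1→R1 (+1); matched 1.
Augmenting path L2→R1→L1→R2 (+1); matched 2.
No augmenting path remains; maximum matching = 2.
König certificate: {L1, R1} is a vertex cover of size 2 (every listed pair touches it), so no matching can be larger.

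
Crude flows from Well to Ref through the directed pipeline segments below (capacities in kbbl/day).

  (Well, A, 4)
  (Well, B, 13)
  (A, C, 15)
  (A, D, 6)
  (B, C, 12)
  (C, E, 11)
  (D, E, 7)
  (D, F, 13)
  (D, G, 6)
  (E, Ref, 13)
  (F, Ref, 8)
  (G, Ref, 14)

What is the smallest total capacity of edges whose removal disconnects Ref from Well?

15

Augment Well→A→C→E→Ref: bottleneck 4, flow now 4.
Augment Well→B→C→E→Ref: bottleneck 7, flow now 11.
Augment Well→B→C→A→D→E→Ref: bottleneck 2, flow now 13. (uses reverse residual edge)
Augment Well→B→C→A→D→F→Ref: bottleneck 2, flow now 15. (uses reverse residual edge)
No augmenting path remains; maximum flow = 15.
By max-flow min-cut, the minimum cut capacity equals the max flow.
In the residual graph, reachable from Well: {Well, B, C}.
Min-cut edges: Well→A (4), C→E (11); capacity 4 + 11 = 15.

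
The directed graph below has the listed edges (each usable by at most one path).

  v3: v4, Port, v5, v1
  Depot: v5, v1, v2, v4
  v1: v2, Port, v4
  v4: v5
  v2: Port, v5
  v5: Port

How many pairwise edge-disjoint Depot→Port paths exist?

3

Assign every edge capacity 1; by Menger, the answer equals the max flow.
Path Depot→v1→Port (+1); total 1.
Path Depot→v2→Port (+1); total 2.
Path Depot→v5→Port (+1); total 3.
No residual Depot→Port path; max flow = 3.
Certifying cut of size 3: {Depot→v1, Depot→v2, v5→Port}.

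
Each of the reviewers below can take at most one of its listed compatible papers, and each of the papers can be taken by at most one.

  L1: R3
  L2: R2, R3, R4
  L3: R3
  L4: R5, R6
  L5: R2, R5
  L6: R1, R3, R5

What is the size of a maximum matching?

Unit-capacity flow: source→left, listed edges, right→sink; max matching = max flow.
Augmenting path L1→R3 (+1); matched 1.
Augmenting path L2→R2 (+1); matched 2.
Augmenting path L4→R5 (+1); matched 3.
Augmenting path L6→R1 (+1); matched 4.
Augmenting path L5→R2→L2→R4 (+1); matched 5.
No augmenting path remains; maximum matching = 5.
König certificate: {L2, L4, L5, L6, R3} is a vertex cover of size 5 (every listed pair touches it), so no matching can be larger.

5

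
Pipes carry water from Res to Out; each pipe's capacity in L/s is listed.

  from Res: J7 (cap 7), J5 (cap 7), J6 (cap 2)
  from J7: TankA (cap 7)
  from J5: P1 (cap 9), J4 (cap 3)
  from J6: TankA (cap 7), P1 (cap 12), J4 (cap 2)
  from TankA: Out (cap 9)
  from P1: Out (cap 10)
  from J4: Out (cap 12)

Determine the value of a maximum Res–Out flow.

16

Augment Res→J7→TankA→Out: bottleneck 7, flow now 7.
Augment Res→J5→P1→Out: bottleneck 7, flow now 14.
Augment Res→J6→TankA→Out: bottleneck 2, flow now 16.
No augmenting path remains; maximum flow = 16.
In the residual graph, reachable from Res: {Res}.
Min-cut edges: Res→J7 (7), Res→J5 (7), Res→J6 (2); capacity 7 + 7 + 2 = 16.
This cut is saturated, so no flow can exceed 16.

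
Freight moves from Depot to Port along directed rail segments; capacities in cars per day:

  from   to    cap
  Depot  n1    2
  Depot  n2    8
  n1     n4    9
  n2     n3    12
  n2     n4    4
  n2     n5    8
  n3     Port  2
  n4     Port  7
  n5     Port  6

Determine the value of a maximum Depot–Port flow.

Augment Depot→n1→n4→Port: bottleneck 2, flow now 2.
Augment Depot→n2→n3→Port: bottleneck 2, flow now 4.
Augment Depot→n2→n4→Port: bottleneck 4, flow now 8.
Augment Depot→n2→n5→Port: bottleneck 2, flow now 10.
No augmenting path remains; maximum flow = 10.
In the residual graph, reachable from Depot: {Depot}.
Min-cut edges: Depot→n1 (2), Depot→n2 (8); capacity 2 + 8 = 10.
This cut is saturated, so no flow can exceed 10.

10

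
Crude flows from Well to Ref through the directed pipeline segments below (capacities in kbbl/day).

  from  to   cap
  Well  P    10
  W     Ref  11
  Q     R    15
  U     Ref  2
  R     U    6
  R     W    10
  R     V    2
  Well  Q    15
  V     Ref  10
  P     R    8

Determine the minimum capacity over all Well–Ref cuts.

Augment Well→P→R→U→Ref: bottleneck 2, flow now 2.
Augment Well→P→R→V→Ref: bottleneck 2, flow now 4.
Augment Well→P→R→W→Ref: bottleneck 4, flow now 8.
Augment Well→Q→R→W→Ref: bottleneck 6, flow now 14.
No augmenting path remains; maximum flow = 14.
By max-flow min-cut, the minimum cut capacity equals the max flow.
In the residual graph, reachable from Well: {Well, P, Q, R, U}.
Min-cut edges: R→V (2), R→W (10), U→Ref (2); capacity 2 + 10 + 2 = 14.

14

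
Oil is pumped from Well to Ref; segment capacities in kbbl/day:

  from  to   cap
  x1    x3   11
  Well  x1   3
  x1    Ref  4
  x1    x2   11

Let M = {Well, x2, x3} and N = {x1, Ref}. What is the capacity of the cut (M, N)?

Edges leaving {Well, x2, x3}: Well→x1 (3).
Cut capacity = 3 = 3.

3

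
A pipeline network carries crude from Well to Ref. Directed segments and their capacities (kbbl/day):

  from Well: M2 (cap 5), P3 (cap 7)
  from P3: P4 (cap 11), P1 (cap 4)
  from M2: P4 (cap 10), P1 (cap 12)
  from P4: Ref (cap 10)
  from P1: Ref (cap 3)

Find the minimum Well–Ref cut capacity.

Augment Well→P3→P4→Ref: bottleneck 7, flow now 7.
Augment Well→M2→P4→Ref: bottleneck 3, flow now 10.
Augment Well→M2→P1→Ref: bottleneck 2, flow now 12.
No augmenting path remains; maximum flow = 12.
By max-flow min-cut, the minimum cut capacity equals the max flow.
In the residual graph, reachable from Well: {Well}.
Min-cut edges: Well→P3 (7), Well→M2 (5); capacity 7 + 5 = 12.

12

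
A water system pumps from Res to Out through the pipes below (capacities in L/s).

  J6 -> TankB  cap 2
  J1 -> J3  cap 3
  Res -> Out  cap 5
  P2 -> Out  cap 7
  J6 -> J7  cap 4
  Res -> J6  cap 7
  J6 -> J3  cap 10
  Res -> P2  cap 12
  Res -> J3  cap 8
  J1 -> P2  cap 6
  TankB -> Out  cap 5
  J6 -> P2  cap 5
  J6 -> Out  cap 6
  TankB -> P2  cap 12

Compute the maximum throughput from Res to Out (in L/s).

Augment Res→Out: bottleneck 5, flow now 5.
Augment Res→J6→Out: bottleneck 6, flow now 11.
Augment Res→P2→Out: bottleneck 7, flow now 18.
Augment Res→J6→TankB→Out: bottleneck 1, flow now 19.
No augmenting path remains; maximum flow = 19.
In the residual graph, reachable from Res: {Res, P2, J3}.
Min-cut edges: Res→J6 (7), Res→Out (5), P2→Out (7); capacity 7 + 5 + 7 = 19.
This cut is saturated, so no flow can exceed 19.

19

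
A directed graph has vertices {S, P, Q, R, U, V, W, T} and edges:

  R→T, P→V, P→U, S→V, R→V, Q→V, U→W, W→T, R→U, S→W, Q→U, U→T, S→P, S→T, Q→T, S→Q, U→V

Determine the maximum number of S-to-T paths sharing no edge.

Assign every edge capacity 1; by Menger, the answer equals the max flow.
Path S→T (+1); total 1.
Path S→Q→T (+1); total 2.
Path S→W→T (+1); total 3.
Path S→P→U→T (+1); total 4.
No residual S→T path; max flow = 4.
Certifying cut of size 4: {S→P, S→Q, S→T, S→W}.

4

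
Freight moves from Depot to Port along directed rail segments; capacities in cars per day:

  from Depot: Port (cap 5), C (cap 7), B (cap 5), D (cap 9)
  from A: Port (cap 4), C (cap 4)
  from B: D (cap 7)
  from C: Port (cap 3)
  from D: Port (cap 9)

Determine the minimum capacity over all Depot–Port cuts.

17

Augment Depot→Port: bottleneck 5, flow now 5.
Augment Depot→C→Port: bottleneck 3, flow now 8.
Augment Depot→D→Port: bottleneck 9, flow now 17.
No augmenting path remains; maximum flow = 17.
By max-flow min-cut, the minimum cut capacity equals the max flow.
In the residual graph, reachable from Depot: {Depot, B, C, D}.
Min-cut edges: Depot→Port (5), C→Port (3), D→Port (9); capacity 5 + 3 + 9 = 17.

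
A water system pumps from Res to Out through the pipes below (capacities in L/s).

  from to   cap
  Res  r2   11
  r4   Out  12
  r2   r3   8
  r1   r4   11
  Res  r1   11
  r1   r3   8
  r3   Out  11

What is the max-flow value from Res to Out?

Augment Res→r1→r3→Out: bottleneck 8, flow now 8.
Augment Res→r1→r4→Out: bottleneck 3, flow now 11.
Augment Res→r2→r3→Out: bottleneck 3, flow now 14.
Augment Res→r2→r3→r1→r4→Out: bottleneck 5, flow now 19. (uses reverse residual edge)
No augmenting path remains; maximum flow = 19.
In the residual graph, reachable from Res: {Res, r2}.
Min-cut edges: Res→r1 (11), r2→r3 (8); capacity 11 + 8 = 19.
This cut is saturated, so no flow can exceed 19.

19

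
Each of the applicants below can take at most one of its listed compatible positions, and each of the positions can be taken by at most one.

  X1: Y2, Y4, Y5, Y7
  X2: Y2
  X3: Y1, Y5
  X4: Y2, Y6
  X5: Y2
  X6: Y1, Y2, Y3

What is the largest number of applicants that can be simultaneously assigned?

5

Unit-capacity flow: source→left, listed edges, right→sink; max matching = max flow.
Augmenting path X1→Y2 (+1); matched 1.
Augmenting path X3→Y1 (+1); matched 2.
Augmenting path X4→Y6 (+1); matched 3.
Augmenting path X6→Y3 (+1); matched 4.
Augmenting path X2→Y2→X1→Y4 (+1); matched 5.
No augmenting path remains; maximum matching = 5.
König certificate: {X1, X3, X4, X6, Y2} is a vertex cover of size 5 (every listed pair touches it), so no matching can be larger.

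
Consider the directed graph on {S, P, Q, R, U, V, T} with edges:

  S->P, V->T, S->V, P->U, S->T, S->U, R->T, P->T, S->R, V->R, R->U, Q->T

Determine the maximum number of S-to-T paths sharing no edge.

Assign every edge capacity 1; by Menger, the answer equals the max flow.
Path S→T (+1); total 1.
Path S→P→T (+1); total 2.
Path S→R→T (+1); total 3.
Path S→V→T (+1); total 4.
No residual S→T path; max flow = 4.
Certifying cut of size 4: {S→P, S→R, S→T, S→V}.

4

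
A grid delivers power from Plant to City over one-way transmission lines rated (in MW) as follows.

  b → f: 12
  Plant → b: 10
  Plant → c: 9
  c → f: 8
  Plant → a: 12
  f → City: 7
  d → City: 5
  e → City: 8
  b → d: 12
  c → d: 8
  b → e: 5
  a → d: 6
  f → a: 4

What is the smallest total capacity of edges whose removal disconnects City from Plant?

17

Augment Plant→a→d→City: bottleneck 5, flow now 5.
Augment Plant→b→e→City: bottleneck 5, flow now 10.
Augment Plant→b→f→City: bottleneck 5, flow now 15.
Augment Plant→c→f→City: bottleneck 2, flow now 17.
No augmenting path remains; maximum flow = 17.
By max-flow min-cut, the minimum cut capacity equals the max flow.
In the residual graph, reachable from Plant: {Plant, a, b, c, d, f}.
Min-cut edges: b→e (5), d→City (5), f→City (7); capacity 5 + 5 + 7 = 17.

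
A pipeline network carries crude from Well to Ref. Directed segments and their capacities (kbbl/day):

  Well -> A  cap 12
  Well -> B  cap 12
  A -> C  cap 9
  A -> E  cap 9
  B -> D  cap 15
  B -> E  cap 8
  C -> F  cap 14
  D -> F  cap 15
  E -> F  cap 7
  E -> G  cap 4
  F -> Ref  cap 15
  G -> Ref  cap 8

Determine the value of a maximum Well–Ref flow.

Augment Well→A→C→F→Ref: bottleneck 9, flow now 9.
Augment Well→A→E→F→Ref: bottleneck 3, flow now 12.
Augment Well→B→D→F→Ref: bottleneck 3, flow now 15.
Augment Well→B→E→G→Ref: bottleneck 4, flow now 19.
No augmenting path remains; maximum flow = 19.
In the residual graph, reachable from Well: {Well, A, B, C, D, E, F}.
Min-cut edges: E→G (4), F→Ref (15); capacity 4 + 15 = 19.
This cut is saturated, so no flow can exceed 19.

19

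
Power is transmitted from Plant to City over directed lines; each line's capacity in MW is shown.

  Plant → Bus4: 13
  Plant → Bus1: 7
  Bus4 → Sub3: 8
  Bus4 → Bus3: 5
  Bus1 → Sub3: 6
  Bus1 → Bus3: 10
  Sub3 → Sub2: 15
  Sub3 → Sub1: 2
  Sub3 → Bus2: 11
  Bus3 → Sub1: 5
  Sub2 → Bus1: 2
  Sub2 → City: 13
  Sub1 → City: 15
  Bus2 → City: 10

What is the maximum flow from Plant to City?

19

Augment Plant→Bus4→Sub3→Sub2→City: bottleneck 8, flow now 8.
Augment Plant→Bus4→Bus3→Sub1→City: bottleneck 5, flow now 13.
Augment Plant→Bus1→Sub3→Sub2→City: bottleneck 5, flow now 18.
Augment Plant→Bus1→Sub3→Sub1→City: bottleneck 1, flow now 19.
No augmenting path remains; maximum flow = 19.
In the residual graph, reachable from Plant: {Plant, Bus4, Bus1, Bus3}.
Min-cut edges: Bus4→Sub3 (8), Bus1→Sub3 (6), Bus3→Sub1 (5); capacity 8 + 6 + 5 = 19.
This cut is saturated, so no flow can exceed 19.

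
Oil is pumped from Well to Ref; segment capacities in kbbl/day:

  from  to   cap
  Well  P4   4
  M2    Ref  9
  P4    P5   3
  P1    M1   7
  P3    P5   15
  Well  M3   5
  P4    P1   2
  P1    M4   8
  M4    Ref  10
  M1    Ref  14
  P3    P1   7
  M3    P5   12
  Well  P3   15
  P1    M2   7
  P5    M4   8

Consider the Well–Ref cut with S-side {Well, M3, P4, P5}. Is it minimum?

No — its capacity is 25, but the minimum cut has capacity 17.

Given cut capacity: 15 + 2 + 8 = 25.
Augment Well→M3→P5→M4→Ref: bottleneck 5, flow now 5.
Augment Well→P3→P1→M2→Ref: bottleneck 7, flow now 12.
Augment Well→P3→P5→M4→Ref: bottleneck 3, flow now 15.
Augment Well→P4→P1→M1→Ref: bottleneck 2, flow now 17.
No augmenting path remains; maximum flow = 17.
In the residual graph, reachable from Well: {Well, M3, P3, P4, P5}.
Min-cut edges: P3→P1 (7), P4→P1 (2), P5→M4 (8); capacity 7 + 2 + 8 = 17.
Cut capacity 25 exceeds the max flow 17, so it is not minimum.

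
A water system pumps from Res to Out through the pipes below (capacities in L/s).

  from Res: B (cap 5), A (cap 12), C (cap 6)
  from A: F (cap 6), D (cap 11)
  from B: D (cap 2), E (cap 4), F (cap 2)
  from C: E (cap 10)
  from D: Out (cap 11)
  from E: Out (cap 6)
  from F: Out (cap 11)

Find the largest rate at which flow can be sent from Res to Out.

22

Augment Res→A→D→Out: bottleneck 11, flow now 11.
Augment Res→A→F→Out: bottleneck 1, flow now 12.
Augment Res→B→E→Out: bottleneck 4, flow now 16.
Augment Res→B→F→Out: bottleneck 1, flow now 17.
Augment Res→C→E→Out: bottleneck 2, flow now 19.
Augment Res→C→E→B→F→Out: bottleneck 1, flow now 20. (uses reverse residual edge)
Augment Res→C→E→B→D→A→F→Out: bottleneck 2, flow now 22. (uses reverse residual edge)
No augmenting path remains; maximum flow = 22.
In the residual graph, reachable from Res: {Res, B, C, E}.
Min-cut edges: Res→A (12), B→D (2), B→F (2), E→Out (6); capacity 12 + 2 + 2 + 6 = 22.
This cut is saturated, so no flow can exceed 22.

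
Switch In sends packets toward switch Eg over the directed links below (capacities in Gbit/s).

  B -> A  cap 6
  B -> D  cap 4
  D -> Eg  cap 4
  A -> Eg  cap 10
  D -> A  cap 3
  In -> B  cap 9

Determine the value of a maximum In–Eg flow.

Augment In→B→D→Eg: bottleneck 4, flow now 4.
Augment In→B→A→Eg: bottleneck 5, flow now 9.
No augmenting path remains; maximum flow = 9.
In the residual graph, reachable from In: {In}.
Min-cut edges: In→B (9); capacity 9 = 9.
This cut is saturated, so no flow can exceed 9.

9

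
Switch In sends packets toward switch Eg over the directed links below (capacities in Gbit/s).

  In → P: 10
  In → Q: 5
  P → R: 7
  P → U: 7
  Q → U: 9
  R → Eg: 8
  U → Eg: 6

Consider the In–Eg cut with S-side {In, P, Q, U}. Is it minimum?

Yes — it is a minimum cut (capacity 13).

Given cut capacity: 7 + 6 = 13.
Augment In→P→R→Eg: bottleneck 7, flow now 7.
Augment In→P→U→Eg: bottleneck 3, flow now 10.
Augment In→Q→U→Eg: bottleneck 3, flow now 13.
No augmenting path remains; maximum flow = 13.
Cut capacity 13 equals the max flow, so it is a minimum cut.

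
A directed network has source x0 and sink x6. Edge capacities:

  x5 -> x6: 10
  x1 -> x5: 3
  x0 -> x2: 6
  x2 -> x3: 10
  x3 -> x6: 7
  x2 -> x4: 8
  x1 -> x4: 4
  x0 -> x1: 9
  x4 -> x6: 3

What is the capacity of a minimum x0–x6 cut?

12

Augment x0→x1→x4→x6: bottleneck 3, flow now 3.
Augment x0→x1→x5→x6: bottleneck 3, flow now 6.
Augment x0→x2→x3→x6: bottleneck 6, flow now 12.
No augmenting path remains; maximum flow = 12.
By max-flow min-cut, the minimum cut capacity equals the max flow.
In the residual graph, reachable from x0: {x0, x1, x4}.
Min-cut edges: x0→x2 (6), x1→x5 (3), x4→x6 (3); capacity 6 + 3 + 3 = 12.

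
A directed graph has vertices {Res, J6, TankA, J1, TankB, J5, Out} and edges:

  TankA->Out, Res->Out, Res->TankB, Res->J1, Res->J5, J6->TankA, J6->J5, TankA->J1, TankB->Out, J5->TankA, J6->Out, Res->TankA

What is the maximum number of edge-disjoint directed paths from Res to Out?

Assign every edge capacity 1; by Menger, the answer equals the max flow.
Path Res→Out (+1); total 1.
Path Res→TankA→Out (+1); total 2.
Path Res→TankB→Out (+1); total 3.
No residual Res→Out path; max flow = 3.
Certifying cut of size 3: {Res→Out, Res→TankB, TankA→Out}.

3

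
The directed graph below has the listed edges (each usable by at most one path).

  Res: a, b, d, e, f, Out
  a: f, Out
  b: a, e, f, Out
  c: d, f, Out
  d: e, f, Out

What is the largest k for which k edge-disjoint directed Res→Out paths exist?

Assign every edge capacity 1; by Menger, the answer equals the max flow.
Path Res→Out (+1); total 1.
Path Res→a→Out (+1); total 2.
Path Res→b→Out (+1); total 3.
Path Res→d→Out (+1); total 4.
No residual Res→Out path; max flow = 4.
Certifying cut of size 4: {Res→Out, Res→a, Res→b, Res→d}.

4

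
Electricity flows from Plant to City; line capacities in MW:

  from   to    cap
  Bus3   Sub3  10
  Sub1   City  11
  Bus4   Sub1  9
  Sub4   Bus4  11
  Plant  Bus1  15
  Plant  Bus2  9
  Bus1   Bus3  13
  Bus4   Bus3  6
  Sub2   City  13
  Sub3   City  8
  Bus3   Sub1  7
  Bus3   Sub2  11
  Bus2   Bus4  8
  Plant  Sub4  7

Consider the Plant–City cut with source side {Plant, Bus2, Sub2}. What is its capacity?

43

Edges leaving {Plant, Bus2, Sub2}: Plant→Sub4 (7), Plant→Bus1 (15), Bus2→Bus4 (8), Sub2→City (13).
Cut capacity = 7 + 15 + 8 + 13 = 43.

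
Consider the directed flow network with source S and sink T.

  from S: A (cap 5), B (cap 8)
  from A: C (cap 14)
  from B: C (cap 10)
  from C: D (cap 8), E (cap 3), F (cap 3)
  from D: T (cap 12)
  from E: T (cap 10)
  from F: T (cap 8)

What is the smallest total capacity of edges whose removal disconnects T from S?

Augment S→A→C→D→T: bottleneck 5, flow now 5.
Augment S→B→C→D→T: bottleneck 3, flow now 8.
Augment S→B→C→E→T: bottleneck 3, flow now 11.
Augment S→B→C→F→T: bottleneck 2, flow now 13.
No augmenting path remains; maximum flow = 13.
By max-flow min-cut, the minimum cut capacity equals the max flow.
In the residual graph, reachable from S: {S}.
Min-cut edges: S→A (5), S→B (8); capacity 5 + 8 = 13.

13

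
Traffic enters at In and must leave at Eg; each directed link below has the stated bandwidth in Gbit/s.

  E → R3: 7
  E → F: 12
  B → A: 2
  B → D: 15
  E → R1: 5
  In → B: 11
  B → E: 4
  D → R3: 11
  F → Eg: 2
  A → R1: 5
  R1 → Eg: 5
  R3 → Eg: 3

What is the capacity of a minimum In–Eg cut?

9

Augment In→B→E→F→Eg: bottleneck 2, flow now 2.
Augment In→B→E→R1→Eg: bottleneck 2, flow now 4.
Augment In→B→D→R3→Eg: bottleneck 3, flow now 7.
Augment In→B→A→R1→Eg: bottleneck 2, flow now 9.
No augmenting path remains; maximum flow = 9.
By max-flow min-cut, the minimum cut capacity equals the max flow.
In the residual graph, reachable from In: {In, B, D, R3}.
Min-cut edges: B→E (4), B→A (2), R3→Eg (3); capacity 4 + 2 + 3 = 9.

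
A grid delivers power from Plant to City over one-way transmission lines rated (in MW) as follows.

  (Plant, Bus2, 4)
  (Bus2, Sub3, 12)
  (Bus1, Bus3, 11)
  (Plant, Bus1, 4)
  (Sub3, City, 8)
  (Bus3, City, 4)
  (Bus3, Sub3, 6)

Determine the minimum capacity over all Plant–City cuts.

Augment Plant→Bus2→Sub3→City: bottleneck 4, flow now 4.
Augment Plant→Bus1→Bus3→City: bottleneck 4, flow now 8.
No augmenting path remains; maximum flow = 8.
By max-flow min-cut, the minimum cut capacity equals the max flow.
In the residual graph, reachable from Plant: {Plant}.
Min-cut edges: Plant→Bus2 (4), Plant→Bus1 (4); capacity 4 + 4 = 8.

8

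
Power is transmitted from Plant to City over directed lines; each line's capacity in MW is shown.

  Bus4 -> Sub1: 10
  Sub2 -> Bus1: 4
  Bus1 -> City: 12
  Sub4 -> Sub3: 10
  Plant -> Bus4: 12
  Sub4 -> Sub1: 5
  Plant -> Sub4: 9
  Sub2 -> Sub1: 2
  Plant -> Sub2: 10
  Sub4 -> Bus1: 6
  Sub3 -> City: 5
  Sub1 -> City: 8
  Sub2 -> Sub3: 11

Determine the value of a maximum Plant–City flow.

Augment Plant→Sub4→Sub3→City: bottleneck 5, flow now 5.
Augment Plant→Sub4→Sub1→City: bottleneck 4, flow now 9.
Augment Plant→Bus4→Sub1→City: bottleneck 4, flow now 13.
Augment Plant→Sub2→Bus1→City: bottleneck 4, flow now 17.
Augment Plant→Bus4→Sub1→Sub4→Bus1→City: bottleneck 4, flow now 21. (uses reverse residual edge)
Augment Plant→Sub2→Sub3→Sub4→Bus1→City: bottleneck 2, flow now 23. (uses reverse residual edge)
No augmenting path remains; maximum flow = 23.
In the residual graph, reachable from Plant: {Plant, Sub4, Bus4, Sub2, Sub3, Sub1}.
Min-cut edges: Sub4→Bus1 (6), Sub2→Bus1 (4), Sub3→City (5), Sub1→City (8); capacity 6 + 4 + 5 + 8 = 23.
This cut is saturated, so no flow can exceed 23.

23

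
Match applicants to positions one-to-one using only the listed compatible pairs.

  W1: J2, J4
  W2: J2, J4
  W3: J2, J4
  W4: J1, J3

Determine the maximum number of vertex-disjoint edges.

3

Unit-capacity flow: source→left, listed edges, right→sink; max matching = max flow.
Augmenting path W1→J2 (+1); matched 1.
Augmenting path W2→J4 (+1); matched 2.
Augmenting path W4→J1 (+1); matched 3.
No augmenting path remains; maximum matching = 3.
König certificate: {W4, J2, J4} is a vertex cover of size 3 (every listed pair touches it), so no matching can be larger.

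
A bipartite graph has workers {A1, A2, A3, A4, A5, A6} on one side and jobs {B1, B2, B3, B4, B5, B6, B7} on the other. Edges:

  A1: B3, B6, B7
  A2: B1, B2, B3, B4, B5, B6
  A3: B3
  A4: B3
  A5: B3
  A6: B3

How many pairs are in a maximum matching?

Unit-capacity flow: source→left, listed edges, right→sink; max matching = max flow.
Augmenting path A1→B3 (+1); matched 1.
Augmenting path A2→B1 (+1); matched 2.
Augmenting path A3→B3→A1→B6 (+1); matched 3.
No augmenting path remains; maximum matching = 3.
König certificate: {A1, A2, B3} is a vertex cover of size 3 (every listed pair touches it), so no matching can be larger.

3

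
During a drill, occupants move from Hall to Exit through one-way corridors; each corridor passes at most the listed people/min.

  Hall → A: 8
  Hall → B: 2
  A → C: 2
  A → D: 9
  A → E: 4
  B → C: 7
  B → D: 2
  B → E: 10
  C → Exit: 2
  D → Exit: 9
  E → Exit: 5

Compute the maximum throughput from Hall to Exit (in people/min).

10

Augment Hall→A→C→Exit: bottleneck 2, flow now 2.
Augment Hall→A→D→Exit: bottleneck 6, flow now 8.
Augment Hall→B→D→Exit: bottleneck 2, flow now 10.
No augmenting path remains; maximum flow = 10.
In the residual graph, reachable from Hall: {Hall}.
Min-cut edges: Hall→A (8), Hall→B (2); capacity 8 + 2 = 10.
This cut is saturated, so no flow can exceed 10.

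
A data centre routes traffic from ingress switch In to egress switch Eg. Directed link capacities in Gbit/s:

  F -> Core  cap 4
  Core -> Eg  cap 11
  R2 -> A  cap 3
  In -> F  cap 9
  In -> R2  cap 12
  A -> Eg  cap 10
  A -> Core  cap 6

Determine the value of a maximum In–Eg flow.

Augment In→R2→A→Eg: bottleneck 3, flow now 3.
Augment In→F→Core→Eg: bottleneck 4, flow now 7.
No augmenting path remains; maximum flow = 7.
In the residual graph, reachable from In: {In, R2, F}.
Min-cut edges: R2→A (3), F→Core (4); capacity 3 + 4 = 7.
This cut is saturated, so no flow can exceed 7.

7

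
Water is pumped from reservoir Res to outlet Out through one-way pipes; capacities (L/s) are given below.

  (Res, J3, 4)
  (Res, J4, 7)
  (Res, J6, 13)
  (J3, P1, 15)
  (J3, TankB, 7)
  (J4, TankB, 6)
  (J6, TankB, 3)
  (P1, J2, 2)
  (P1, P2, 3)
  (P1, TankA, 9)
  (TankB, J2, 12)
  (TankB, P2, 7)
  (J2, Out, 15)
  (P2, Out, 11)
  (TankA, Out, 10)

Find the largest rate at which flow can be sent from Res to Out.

Augment Res→J3→P1→J2→Out: bottleneck 2, flow now 2.
Augment Res→J3→P1→P2→Out: bottleneck 2, flow now 4.
Augment Res→J4→TankB→J2→Out: bottleneck 6, flow now 10.
Augment Res→J6→TankB→J2→Out: bottleneck 3, flow now 13.
No augmenting path remains; maximum flow = 13.
In the residual graph, reachable from Res: {Res, J4, J6}.
Min-cut edges: Res→J3 (4), J4→TankB (6), J6→TankB (3); capacity 4 + 6 + 3 = 13.
This cut is saturated, so no flow can exceed 13.

13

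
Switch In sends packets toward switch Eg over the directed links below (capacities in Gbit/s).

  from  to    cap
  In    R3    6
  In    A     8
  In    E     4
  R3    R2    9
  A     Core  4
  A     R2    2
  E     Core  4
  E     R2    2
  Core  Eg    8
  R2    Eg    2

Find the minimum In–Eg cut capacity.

10

Augment In→R3→R2→Eg: bottleneck 2, flow now 2.
Augment In→A→Core→Eg: bottleneck 4, flow now 6.
Augment In→E→Core→Eg: bottleneck 4, flow now 10.
No augmenting path remains; maximum flow = 10.
By max-flow min-cut, the minimum cut capacity equals the max flow.
In the residual graph, reachable from In: {In, R3, A, R2}.
Min-cut edges: In→E (4), A→Core (4), R2→Eg (2); capacity 4 + 4 + 2 = 10.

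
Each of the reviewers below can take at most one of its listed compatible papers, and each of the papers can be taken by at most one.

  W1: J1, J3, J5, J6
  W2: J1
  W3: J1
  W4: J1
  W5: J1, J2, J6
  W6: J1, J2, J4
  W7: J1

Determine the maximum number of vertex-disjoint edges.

Unit-capacity flow: source→left, listed edges, right→sink; max matching = max flow.
Augmenting path W1→J1 (+1); matched 1.
Augmenting path W5→J2 (+1); matched 2.
Augmenting path W6→J4 (+1); matched 3.
Augmenting path W2→J1→W1→J3 (+1); matched 4.
No augmenting path remains; maximum matching = 4.
König certificate: {W1, W5, W6, J1} is a vertex cover of size 4 (every listed pair touches it), so no matching can be larger.

4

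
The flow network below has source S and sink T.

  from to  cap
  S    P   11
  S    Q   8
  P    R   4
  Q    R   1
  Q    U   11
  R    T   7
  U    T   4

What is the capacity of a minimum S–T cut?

9

Augment S→P→R→T: bottleneck 4, flow now 4.
Augment S→Q→R→T: bottleneck 1, flow now 5.
Augment S→Q→U→T: bottleneck 4, flow now 9.
No augmenting path remains; maximum flow = 9.
By max-flow min-cut, the minimum cut capacity equals the max flow.
In the residual graph, reachable from S: {S, P, Q, U}.
Min-cut edges: P→R (4), Q→R (1), U→T (4); capacity 4 + 1 + 4 = 9.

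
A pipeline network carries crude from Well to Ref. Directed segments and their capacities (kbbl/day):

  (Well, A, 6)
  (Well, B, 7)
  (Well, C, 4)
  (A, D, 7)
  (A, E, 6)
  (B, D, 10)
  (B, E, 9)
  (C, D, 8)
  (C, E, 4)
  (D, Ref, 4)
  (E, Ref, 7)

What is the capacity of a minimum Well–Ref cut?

11

Augment Well→A→D→Ref: bottleneck 4, flow now 4.
Augment Well→A→E→Ref: bottleneck 2, flow now 6.
Augment Well→B→E→Ref: bottleneck 5, flow now 11.
No augmenting path remains; maximum flow = 11.
By max-flow min-cut, the minimum cut capacity equals the max flow.
In the residual graph, reachable from Well: {Well, A, B, C, D, E}.
Min-cut edges: D→Ref (4), E→Ref (7); capacity 4 + 7 = 11.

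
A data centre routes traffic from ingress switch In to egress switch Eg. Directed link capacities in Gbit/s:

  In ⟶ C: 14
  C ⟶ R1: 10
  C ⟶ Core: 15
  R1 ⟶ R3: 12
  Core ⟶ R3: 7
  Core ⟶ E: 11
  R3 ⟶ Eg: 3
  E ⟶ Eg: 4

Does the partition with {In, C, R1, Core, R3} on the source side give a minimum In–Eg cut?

No — its capacity is 14, but the minimum cut has capacity 7.

Given cut capacity: 11 + 3 = 14.
Augment In→C→R1→R3→Eg: bottleneck 3, flow now 3.
Augment In→C→Core→E→Eg: bottleneck 4, flow now 7.
No augmenting path remains; maximum flow = 7.
In the residual graph, reachable from In: {In, C, R1, Core, R3, E}.
Min-cut edges: R3→Eg (3), E→Eg (4); capacity 3 + 4 = 7.
Cut capacity 14 exceeds the max flow 7, so it is not minimum.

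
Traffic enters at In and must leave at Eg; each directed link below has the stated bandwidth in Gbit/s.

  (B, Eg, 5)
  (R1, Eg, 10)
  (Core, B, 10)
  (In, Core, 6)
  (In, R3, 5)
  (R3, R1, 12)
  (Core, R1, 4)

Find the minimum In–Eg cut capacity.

11

Augment In→Core→B→Eg: bottleneck 5, flow now 5.
Augment In→Core→R1→Eg: bottleneck 1, flow now 6.
Augment In→R3→R1→Eg: bottleneck 5, flow now 11.
No augmenting path remains; maximum flow = 11.
By max-flow min-cut, the minimum cut capacity equals the max flow.
In the residual graph, reachable from In: {In}.
Min-cut edges: In→Core (6), In→R3 (5); capacity 6 + 5 = 11.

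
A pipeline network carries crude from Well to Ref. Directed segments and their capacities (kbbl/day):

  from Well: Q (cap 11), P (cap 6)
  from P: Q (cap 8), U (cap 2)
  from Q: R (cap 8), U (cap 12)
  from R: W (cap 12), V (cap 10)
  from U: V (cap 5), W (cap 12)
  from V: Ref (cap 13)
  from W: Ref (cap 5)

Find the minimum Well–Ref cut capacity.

Augment Well→P→U→V→Ref: bottleneck 2, flow now 2.
Augment Well→Q→R→V→Ref: bottleneck 8, flow now 10.
Augment Well→Q→U→V→Ref: bottleneck 3, flow now 13.
Augment Well→P→Q→U→W→Ref: bottleneck 4, flow now 17.
No augmenting path remains; maximum flow = 17.
By max-flow min-cut, the minimum cut capacity equals the max flow.
In the residual graph, reachable from Well: {Well}.
Min-cut edges: Well→P (6), Well→Q (11); capacity 6 + 11 = 17.

17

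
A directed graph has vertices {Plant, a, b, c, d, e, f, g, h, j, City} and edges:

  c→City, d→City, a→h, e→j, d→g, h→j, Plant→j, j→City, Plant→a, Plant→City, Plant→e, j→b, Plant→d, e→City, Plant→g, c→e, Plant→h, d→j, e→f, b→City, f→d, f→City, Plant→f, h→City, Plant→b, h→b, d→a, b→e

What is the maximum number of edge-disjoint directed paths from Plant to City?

7

Assign every edge capacity 1; by Menger, the answer equals the max flow.
Path Plant→City (+1); total 1.
Path Plant→b→City (+1); total 2.
Path Plant→d→City (+1); total 3.
Path Plant→e→City (+1); total 4.
Path Plant→f→City (+1); total 5.
Path Plant→h→City (+1); total 6.
Path Plant→j→City (+1); total 7.
No residual Plant→City path; max flow = 7.
Certifying cut of size 7: {Plant→City, b→City, d→City, e→City, f→City, h→City, j→City}.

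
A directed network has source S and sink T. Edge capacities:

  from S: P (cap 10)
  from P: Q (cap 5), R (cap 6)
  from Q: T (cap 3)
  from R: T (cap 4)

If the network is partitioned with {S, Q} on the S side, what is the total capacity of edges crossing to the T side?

13

Edges leaving {S, Q}: S→P (10), Q→T (3).
Cut capacity = 10 + 3 = 13.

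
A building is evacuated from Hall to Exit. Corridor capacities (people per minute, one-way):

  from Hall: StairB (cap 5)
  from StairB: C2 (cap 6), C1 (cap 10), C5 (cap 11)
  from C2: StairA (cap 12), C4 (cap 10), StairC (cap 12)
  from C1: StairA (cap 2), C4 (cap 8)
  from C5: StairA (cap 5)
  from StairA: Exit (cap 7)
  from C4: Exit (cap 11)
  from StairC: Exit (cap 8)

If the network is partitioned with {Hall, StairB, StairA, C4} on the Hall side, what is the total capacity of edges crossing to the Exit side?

45

Edges leaving {Hall, StairB, StairA, C4}: StairB→C2 (6), StairB→C1 (10), StairB→C5 (11), StairA→Exit (7), C4→Exit (11).
Cut capacity = 6 + 10 + 11 + 7 + 11 = 45.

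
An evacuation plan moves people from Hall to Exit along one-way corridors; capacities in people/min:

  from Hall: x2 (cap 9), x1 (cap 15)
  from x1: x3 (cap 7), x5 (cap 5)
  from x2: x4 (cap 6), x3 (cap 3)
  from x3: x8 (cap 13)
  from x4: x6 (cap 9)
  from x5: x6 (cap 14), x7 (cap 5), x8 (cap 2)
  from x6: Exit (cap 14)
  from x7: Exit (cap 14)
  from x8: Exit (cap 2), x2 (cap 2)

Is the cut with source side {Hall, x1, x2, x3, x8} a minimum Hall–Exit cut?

Given cut capacity: 5 + 6 + 2 = 13.
Augment Hall→x1→x3→x8→Exit: bottleneck 2, flow now 2.
Augment Hall→x1→x5→x6→Exit: bottleneck 5, flow now 7.
Augment Hall→x2→x4→x6→Exit: bottleneck 6, flow now 13.
No augmenting path remains; maximum flow = 13.
Cut capacity 13 equals the max flow, so it is a minimum cut.

Yes — it is a minimum cut (capacity 13).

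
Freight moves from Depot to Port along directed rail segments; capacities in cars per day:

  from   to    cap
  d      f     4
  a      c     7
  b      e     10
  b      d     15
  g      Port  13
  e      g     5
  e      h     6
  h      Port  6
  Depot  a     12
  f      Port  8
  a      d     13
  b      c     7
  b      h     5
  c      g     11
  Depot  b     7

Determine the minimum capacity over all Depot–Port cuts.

18

Augment Depot→b→h→Port: bottleneck 5, flow now 5.
Augment Depot→a→c→g→Port: bottleneck 7, flow now 12.
Augment Depot→a→d→f→Port: bottleneck 4, flow now 16.
Augment Depot→b→c→g→Port: bottleneck 2, flow now 18.
No augmenting path remains; maximum flow = 18.
By max-flow min-cut, the minimum cut capacity equals the max flow.
In the residual graph, reachable from Depot: {Depot, a, d}.
Min-cut edges: Depot→b (7), a→c (7), d→f (4); capacity 7 + 7 + 4 = 18.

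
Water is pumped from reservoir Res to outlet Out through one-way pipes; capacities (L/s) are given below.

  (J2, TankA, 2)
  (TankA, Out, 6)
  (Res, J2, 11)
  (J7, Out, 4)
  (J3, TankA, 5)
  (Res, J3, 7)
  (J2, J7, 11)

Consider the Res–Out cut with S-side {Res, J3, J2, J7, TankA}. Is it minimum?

Given cut capacity: 4 + 6 = 10.
Augment Res→J3→TankA→Out: bottleneck 5, flow now 5.
Augment Res→J2→J7→Out: bottleneck 4, flow now 9.
Augment Res→J2→TankA→Out: bottleneck 1, flow now 10.
No augmenting path remains; maximum flow = 10.
Cut capacity 10 equals the max flow, so it is a minimum cut.

Yes — it is a minimum cut (capacity 10).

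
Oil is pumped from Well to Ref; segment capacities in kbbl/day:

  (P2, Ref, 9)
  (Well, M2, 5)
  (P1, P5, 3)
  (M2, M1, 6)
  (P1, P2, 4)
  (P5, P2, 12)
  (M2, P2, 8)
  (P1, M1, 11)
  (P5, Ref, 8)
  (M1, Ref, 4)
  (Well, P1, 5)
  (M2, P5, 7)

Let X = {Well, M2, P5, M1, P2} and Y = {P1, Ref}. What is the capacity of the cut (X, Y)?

26

Edges leaving {Well, M2, P5, M1, P2}: Well→P1 (5), P5→Ref (8), M1→Ref (4), P2→Ref (9).
Cut capacity = 5 + 8 + 4 + 9 = 26.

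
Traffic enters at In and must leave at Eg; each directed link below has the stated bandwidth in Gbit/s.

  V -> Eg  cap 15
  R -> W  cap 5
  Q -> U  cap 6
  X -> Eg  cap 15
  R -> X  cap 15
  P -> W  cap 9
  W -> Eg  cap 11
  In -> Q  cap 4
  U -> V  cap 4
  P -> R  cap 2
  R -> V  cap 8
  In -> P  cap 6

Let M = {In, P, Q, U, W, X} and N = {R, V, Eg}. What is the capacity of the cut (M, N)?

32

Edges leaving {In, P, Q, U, W, X}: P→R (2), U→V (4), W→Eg (11), X→Eg (15).
Cut capacity = 2 + 4 + 11 + 15 = 32.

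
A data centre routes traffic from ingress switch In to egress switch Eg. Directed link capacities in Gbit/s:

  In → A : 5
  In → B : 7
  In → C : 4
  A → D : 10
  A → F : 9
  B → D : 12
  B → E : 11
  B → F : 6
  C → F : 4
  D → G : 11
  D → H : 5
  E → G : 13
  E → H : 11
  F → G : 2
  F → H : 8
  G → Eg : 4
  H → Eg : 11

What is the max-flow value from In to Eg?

Augment In→A→D→G→Eg: bottleneck 4, flow now 4.
Augment In→A→D→H→Eg: bottleneck 1, flow now 5.
Augment In→B→D→H→Eg: bottleneck 4, flow now 9.
Augment In→B→E→H→Eg: bottleneck 3, flow now 12.
Augment In→C→F→H→Eg: bottleneck 3, flow now 15.
No augmenting path remains; maximum flow = 15.
In the residual graph, reachable from In: {In, A, B, C, D, E, F, G, H}.
Min-cut edges: G→Eg (4), H→Eg (11); capacity 4 + 11 = 15.
This cut is saturated, so no flow can exceed 15.

15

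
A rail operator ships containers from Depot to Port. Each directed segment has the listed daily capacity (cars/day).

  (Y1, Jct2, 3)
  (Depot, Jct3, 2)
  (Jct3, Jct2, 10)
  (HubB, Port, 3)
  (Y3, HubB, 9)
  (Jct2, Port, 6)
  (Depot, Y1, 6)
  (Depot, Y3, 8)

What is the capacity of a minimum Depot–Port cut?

Augment Depot→Y1→Jct2→Port: bottleneck 3, flow now 3.
Augment Depot→Y3→HubB→Port: bottleneck 3, flow now 6.
Augment Depot→Jct3→Jct2→Port: bottleneck 2, flow now 8.
No augmenting path remains; maximum flow = 8.
By max-flow min-cut, the minimum cut capacity equals the max flow.
In the residual graph, reachable from Depot: {Depot, Y1, Y3, HubB}.
Min-cut edges: Depot→Jct3 (2), Y1→Jct2 (3), HubB→Port (3); capacity 2 + 3 + 3 = 8.

8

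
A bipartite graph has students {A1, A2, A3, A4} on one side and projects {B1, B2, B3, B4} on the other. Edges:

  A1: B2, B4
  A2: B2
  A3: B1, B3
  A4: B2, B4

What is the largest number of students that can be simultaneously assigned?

3

Unit-capacity flow: source→left, listed edges, right→sink; max matching = max flow.
Augmenting path A1→B2 (+1); matched 1.
Augmenting path A3→B1 (+1); matched 2.
Augmenting path A4→B4 (+1); matched 3.
No augmenting path remains; maximum matching = 3.
König certificate: {A3, B2, B4} is a vertex cover of size 3 (every listed pair touches it), so no matching can be larger.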